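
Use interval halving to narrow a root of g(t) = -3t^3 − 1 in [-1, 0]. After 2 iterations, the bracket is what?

[-0.75, -0.5]

m = -0.5, g(m) = -0.625 (−); new bracket [-1, -0.5]
m = -0.75, g(m) = 0.265625 (+); new bracket [-0.75, -0.5]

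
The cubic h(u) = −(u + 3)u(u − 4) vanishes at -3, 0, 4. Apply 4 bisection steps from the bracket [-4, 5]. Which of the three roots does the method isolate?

h(0.5) = 6.125 > 0, so the root lies in [0.5, 5]
h(2.75) = 19.765625 > 0, so the root lies in [2.75, 5]
h(3.875) = 3.330078 > 0, so the root lies in [3.875, 5]
h(4.4375) = -14.4392 < 0, so the root lies in [3.875, 4.4375]

4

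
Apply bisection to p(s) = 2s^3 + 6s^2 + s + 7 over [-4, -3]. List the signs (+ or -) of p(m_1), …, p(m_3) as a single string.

--+

midpoint -3.5: p = -8.75 < 0 → [-3.5, -3]
midpoint -3.25: p = -1.53125 < 0 → [-3.25, -3]
midpoint -3.125: p = 1.433594 > 0 → [-3.25, -3.125]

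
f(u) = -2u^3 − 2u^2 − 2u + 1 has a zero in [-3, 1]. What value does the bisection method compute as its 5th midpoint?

0.375

u = -1 gives f = 3, positive; keep [-1, 1]
u = 0 gives f = 1, positive; keep [0, 1]
u = 0.5 gives f = -0.75, negative; keep [0, 0.5]
u = 0.25 gives f = 0.3438, positive; keep [0.25, 0.5]
u = 0.375 gives f = -0.1367, negative; keep [0.25, 0.375]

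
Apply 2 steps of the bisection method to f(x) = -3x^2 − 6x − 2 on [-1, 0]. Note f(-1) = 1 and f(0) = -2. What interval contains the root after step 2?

[-0.5, -0.25]

midpoint -0.5: f = 0.25 > 0 → [-0.5, 0]
midpoint -0.25: f = -0.6875 < 0 → [-0.5, -0.25]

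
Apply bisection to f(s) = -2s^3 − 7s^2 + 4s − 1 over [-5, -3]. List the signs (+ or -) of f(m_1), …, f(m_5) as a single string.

s = -4 gives f = -1, negative; keep [-5, -4]
s = -4.5 gives f = 21.5, positive; keep [-4.5, -4]
s = -4.25 gives f = 9.09375, positive; keep [-4.25, -4]
s = -4.125 gives f = 3.7695, positive; keep [-4.125, -4]
s = -4.0625 gives f = 1.3169, positive; keep [-4.0625, -4]

-++++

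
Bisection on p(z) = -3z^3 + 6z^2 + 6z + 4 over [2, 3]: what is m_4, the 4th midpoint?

2.8125

m = 2.5, p(m) = 9.625 (+); new bracket [2.5, 3]
m = 2.75, p(m) = 3.484375 (+); new bracket [2.75, 3]
m = 2.875, p(m) = -0.447266 (−); new bracket [2.75, 2.875]
m = 2.8125, p(m) = 1.594 (+); new bracket [2.8125, 2.875]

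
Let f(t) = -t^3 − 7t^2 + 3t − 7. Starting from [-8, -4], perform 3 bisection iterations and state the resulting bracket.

midpoint -6: f = -61 < 0 → [-8, -6]
midpoint -7: f = -28 < 0 → [-8, -7]
midpoint -7.5: f = -1.375 < 0 → [-8, -7.5]

[-8, -7.5]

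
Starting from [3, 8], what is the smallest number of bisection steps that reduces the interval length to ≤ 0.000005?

Width after n steps is 5/2^n. Need 2^n ≥ 5/0.000005 = 1000000.
2^19 = 524288 < 1000000 ≤ 2^20 = 1048576, so n = 20.

20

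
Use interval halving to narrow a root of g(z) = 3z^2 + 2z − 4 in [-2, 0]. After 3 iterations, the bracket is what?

[-1.75, -1.5]

m = -1, g(m) = -3 (−); new bracket [-2, -1]
m = -1.5, g(m) = -0.25 (−); new bracket [-2, -1.5]
m = -1.75, g(m) = 1.6875 (+); new bracket [-1.75, -1.5]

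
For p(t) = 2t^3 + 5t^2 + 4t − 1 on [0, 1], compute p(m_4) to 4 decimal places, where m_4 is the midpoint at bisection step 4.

p(0.5) = 2.5 > 0, so the root lies in [0, 0.5]
p(0.25) = 0.34375 > 0, so the root lies in [0, 0.25]
p(0.125) = -0.417969 < 0, so the root lies in [0.125, 0.25]
p(0.1875) = -0.061 < 0, so the root lies in [0.1875, 0.25]

-0.0610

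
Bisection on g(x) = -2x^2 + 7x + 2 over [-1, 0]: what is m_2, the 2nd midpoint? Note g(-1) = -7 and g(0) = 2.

-0.25

midpoint -0.5: g = -2 < 0 → [-0.5, 0]
midpoint -0.25: g = 0.125 > 0 → [-0.5, -0.25]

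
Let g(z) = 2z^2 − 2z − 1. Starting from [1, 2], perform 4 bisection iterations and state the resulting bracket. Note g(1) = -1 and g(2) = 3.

[1.3125, 1.375]

z = 1.5 gives g = 0.5, positive; keep [1, 1.5]
z = 1.25 gives g = -0.375, negative; keep [1.25, 1.5]
z = 1.375 gives g = 0.03125, positive; keep [1.25, 1.375]
z = 1.3125 gives g = -0.1797, negative; keep [1.3125, 1.375]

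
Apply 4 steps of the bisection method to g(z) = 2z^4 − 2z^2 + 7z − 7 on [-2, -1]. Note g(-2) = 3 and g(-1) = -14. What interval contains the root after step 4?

[-1.9375, -1.875]

midpoint -1.5: g = -11.875 < 0 → [-2, -1.5]
midpoint -1.75: g = -6.617188 < 0 → [-2, -1.75]
midpoint -1.875: g = -2.437012 < 0 → [-2, -1.875]
midpoint -1.9375: g = 0.1133 > 0 → [-1.9375, -1.875]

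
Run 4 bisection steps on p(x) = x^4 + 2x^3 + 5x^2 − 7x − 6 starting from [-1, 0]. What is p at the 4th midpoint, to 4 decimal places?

0.7493

midpoint -0.5: p = -1.4375 < 0 → [-1, -0.5]
midpoint -0.75: p = 1.535156 > 0 → [-0.75, -0.5]
midpoint -0.625: p = -0.007568 < 0 → [-0.75, -0.625]
midpoint -0.6875: p = 0.7493 > 0 → [-0.6875, -0.625]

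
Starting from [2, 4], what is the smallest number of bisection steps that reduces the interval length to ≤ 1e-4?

Width after n steps is 2/2^n. Need 2^n ≥ 2/1e-4 = 20000.
2^14 = 16384 < 20000 ≤ 2^15 = 32768, so n = 15.

15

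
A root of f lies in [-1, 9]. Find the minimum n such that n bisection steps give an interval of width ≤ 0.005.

11

Width after n steps is 10/2^n. Need 2^n ≥ 10/0.005 = 2000.
2^10 = 1024 < 2000 ≤ 2^11 = 2048, so n = 11.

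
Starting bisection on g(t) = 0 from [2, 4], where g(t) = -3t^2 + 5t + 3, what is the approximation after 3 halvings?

g(3) = -9 < 0, so the root lies in [2, 3]
g(2.5) = -3.25 < 0, so the root lies in [2, 2.5]
g(2.25) = -0.9375 < 0, so the root lies in [2, 2.25]

2.25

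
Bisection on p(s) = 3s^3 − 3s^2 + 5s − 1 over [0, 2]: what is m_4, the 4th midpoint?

0.125

p(1) = 4 > 0, so the root lies in [0, 1]
p(0.5) = 1.125 > 0, so the root lies in [0, 0.5]
p(0.25) = 0.109375 > 0, so the root lies in [0, 0.25]
p(0.125) = -0.416 < 0, so the root lies in [0.125, 0.25]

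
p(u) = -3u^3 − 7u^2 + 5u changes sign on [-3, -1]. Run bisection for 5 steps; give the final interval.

[-2.9375, -2.875]

midpoint -2: p = -14 < 0 → [-3, -2]
midpoint -2.5: p = -9.375 < 0 → [-3, -2.5]
midpoint -2.75: p = -4.296875 < 0 → [-3, -2.75]
midpoint -2.875: p = -0.9434 < 0 → [-3, -2.875]
midpoint -2.9375: p = 0.9524 > 0 → [-2.9375, -2.875]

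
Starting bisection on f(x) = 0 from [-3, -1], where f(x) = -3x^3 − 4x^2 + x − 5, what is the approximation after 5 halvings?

f(-2) = 1 > 0, so the root lies in [-2, -1]
f(-1.5) = -5.375 < 0, so the root lies in [-2, -1.5]
f(-1.75) = -2.921875 < 0, so the root lies in [-2, -1.75]
f(-1.875) = -1.1621 < 0, so the root lies in [-2, -1.875]
f(-1.9375) = -0.1335 < 0, so the root lies in [-2, -1.9375]

-1.9375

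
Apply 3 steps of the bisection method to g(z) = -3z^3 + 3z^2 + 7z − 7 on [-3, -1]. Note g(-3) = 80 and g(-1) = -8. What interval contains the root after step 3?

g(-2) = 15 > 0, so the root lies in [-2, -1]
g(-1.5) = -0.625 < 0, so the root lies in [-2, -1.5]
g(-1.75) = 6.015625 > 0, so the root lies in [-1.75, -1.5]

[-1.75, -1.5]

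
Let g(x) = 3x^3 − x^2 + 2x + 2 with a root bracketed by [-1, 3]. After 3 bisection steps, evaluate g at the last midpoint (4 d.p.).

0.3750

x = 1 gives g = 6, positive; keep [-1, 1]
x = 0 gives g = 2, positive; keep [-1, 0]
x = -0.5 gives g = 0.375, positive; keep [-1, -0.5]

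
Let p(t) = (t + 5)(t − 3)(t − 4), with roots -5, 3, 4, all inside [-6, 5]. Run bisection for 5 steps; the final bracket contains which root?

-5

p(-0.5) = 70.875 > 0, so the root lies in [-6, -0.5]
p(-3.25) = 79.296875 > 0, so the root lies in [-6, -3.25]
p(-4.625) = 24.662109 > 0, so the root lies in [-6, -4.625]
p(-5.3125) = -24.1907 < 0, so the root lies in [-5.3125, -4.625]
p(-4.96875) = 2.2334 > 0, so the root lies in [-5.3125, -4.96875]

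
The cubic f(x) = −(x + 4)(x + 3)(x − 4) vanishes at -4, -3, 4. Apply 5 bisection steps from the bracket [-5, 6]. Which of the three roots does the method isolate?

midpoint 0.5: f = 55.125 > 0 → [0.5, 6]
midpoint 3.25: f = 33.984375 > 0 → [3.25, 6]
midpoint 4.625: f = -41.103516 < 0 → [3.25, 4.625]
midpoint 3.9375: f = 3.4417 > 0 → [3.9375, 4.625]
midpoint 4.28125: f = -16.9588 < 0 → [3.9375, 4.28125]

4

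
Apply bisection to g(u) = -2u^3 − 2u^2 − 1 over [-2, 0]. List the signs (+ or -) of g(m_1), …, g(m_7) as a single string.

-+-++--

m = -1, g(m) = -1 (−); new bracket [-2, -1]
m = -1.5, g(m) = 1.25 (+); new bracket [-1.5, -1]
m = -1.25, g(m) = -0.21875 (−); new bracket [-1.5, -1.25]
m = -1.375, g(m) = 0.418 (+); new bracket [-1.375, -1.25]
m = -1.3125, g(m) = 0.0767 (+); new bracket [-1.3125, -1.25]
m = -1.28125, g(m) = -0.0766 (−); new bracket [-1.3125, -1.28125]
m = -1.296875, g(m) = -0.0014 (−); new bracket [-1.3125, -1.296875]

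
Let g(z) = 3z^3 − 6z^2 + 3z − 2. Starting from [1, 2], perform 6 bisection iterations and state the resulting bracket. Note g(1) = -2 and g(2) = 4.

[1.625, 1.640625]

m = 1.5, g(m) = -0.875 (−); new bracket [1.5, 2]
m = 1.75, g(m) = 0.953125 (+); new bracket [1.5, 1.75]
m = 1.625, g(m) = -0.095703 (−); new bracket [1.625, 1.75]
m = 1.6875, g(m) = 0.3928 (+); new bracket [1.625, 1.6875]
m = 1.65625, g(m) = 0.1399 (+); new bracket [1.625, 1.65625]
m = 1.640625, g(m) = 0.0199 (+); new bracket [1.625, 1.640625]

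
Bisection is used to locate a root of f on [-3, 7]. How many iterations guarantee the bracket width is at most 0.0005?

Width after n steps is 10/2^n. Need 2^n ≥ 10/0.0005 = 20000.
2^14 = 16384 < 20000 ≤ 2^15 = 32768, so n = 15.

15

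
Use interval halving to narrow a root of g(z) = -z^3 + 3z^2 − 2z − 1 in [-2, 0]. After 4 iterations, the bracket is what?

z = -1 gives g = 5, positive; keep [-1, 0]
z = -0.5 gives g = 0.875, positive; keep [-0.5, 0]
z = -0.25 gives g = -0.296875, negative; keep [-0.5, -0.25]
z = -0.375 gives g = 0.2246, positive; keep [-0.375, -0.25]

[-0.375, -0.25]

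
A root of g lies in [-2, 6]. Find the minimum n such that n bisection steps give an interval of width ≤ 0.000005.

21

Width after n steps is 8/2^n. Need 2^n ≥ 8/0.000005 = 1600000.
2^20 = 1048576 < 1600000 ≤ 2^21 = 2097152, so n = 21.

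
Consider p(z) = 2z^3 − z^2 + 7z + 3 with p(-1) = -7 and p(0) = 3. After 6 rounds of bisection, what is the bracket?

[-0.390625, -0.375]

p(-0.5) = -1 < 0, so the root lies in [-0.5, 0]
p(-0.25) = 1.15625 > 0, so the root lies in [-0.5, -0.25]
p(-0.375) = 0.128906 > 0, so the root lies in [-0.5, -0.375]
p(-0.4375) = -0.4214 < 0, so the root lies in [-0.4375, -0.375]
p(-0.40625) = -0.1429 < 0, so the root lies in [-0.40625, -0.375]
p(-0.390625) = -0.0062 < 0, so the root lies in [-0.390625, -0.375]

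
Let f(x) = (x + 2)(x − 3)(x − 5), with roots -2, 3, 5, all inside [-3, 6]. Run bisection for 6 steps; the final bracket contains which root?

midpoint 1.5: f = 18.375 > 0 → [-3, 1.5]
midpoint -0.75: f = 26.953125 > 0 → [-3, -0.75]
midpoint -1.875: f = 4.189453 > 0 → [-3, -1.875]
midpoint -2.4375: f = -17.6931 < 0 → [-2.4375, -1.875]
midpoint -2.15625: f = -5.7655 < 0 → [-2.15625, -1.875]
midpoint -2.015625: f = -0.5498 < 0 → [-2.015625, -1.875]

-2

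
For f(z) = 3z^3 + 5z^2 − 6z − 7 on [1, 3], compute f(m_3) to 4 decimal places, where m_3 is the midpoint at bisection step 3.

z = 2 gives f = 25, positive; keep [1, 2]
z = 1.5 gives f = 5.375, positive; keep [1, 1.5]
z = 1.25 gives f = -0.828125, negative; keep [1.25, 1.5]

-0.8281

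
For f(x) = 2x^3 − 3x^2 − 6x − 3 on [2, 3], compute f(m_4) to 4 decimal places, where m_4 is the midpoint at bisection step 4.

0.8892

f(2.5) = -5.5 < 0, so the root lies in [2.5, 3]
f(2.75) = -0.59375 < 0, so the root lies in [2.75, 3]
f(2.875) = 2.480469 > 0, so the root lies in [2.75, 2.875]
f(2.8125) = 0.8892 > 0, so the root lies in [2.75, 2.8125]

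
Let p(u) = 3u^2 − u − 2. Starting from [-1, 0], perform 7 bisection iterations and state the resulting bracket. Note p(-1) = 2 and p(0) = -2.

u = -0.5 gives p = -0.75, negative; keep [-1, -0.5]
u = -0.75 gives p = 0.4375, positive; keep [-0.75, -0.5]
u = -0.625 gives p = -0.203125, negative; keep [-0.75, -0.625]
u = -0.6875 gives p = 0.1055, positive; keep [-0.6875, -0.625]
u = -0.65625 gives p = -0.0518, negative; keep [-0.6875, -0.65625]
u = -0.671875 gives p = 0.0261, positive; keep [-0.671875, -0.65625]
u = -0.6640625 gives p = -0.013, negative; keep [-0.671875, -0.6640625]

[-0.671875, -0.6640625]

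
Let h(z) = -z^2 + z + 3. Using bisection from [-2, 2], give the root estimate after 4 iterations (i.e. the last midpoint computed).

m = 0, h(m) = 3 (+); new bracket [-2, 0]
m = -1, h(m) = 1 (+); new bracket [-2, -1]
m = -1.5, h(m) = -0.75 (−); new bracket [-1.5, -1]
m = -1.25, h(m) = 0.1875 (+); new bracket [-1.5, -1.25]

-1.25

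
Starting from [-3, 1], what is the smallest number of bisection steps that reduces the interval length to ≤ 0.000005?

20

Width after n steps is 4/2^n. Need 2^n ≥ 4/0.000005 = 800000.
2^19 = 524288 < 800000 ≤ 2^20 = 1048576, so n = 20.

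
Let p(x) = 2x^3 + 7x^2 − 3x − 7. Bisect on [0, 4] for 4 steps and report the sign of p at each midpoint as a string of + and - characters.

x = 2 gives p = 31, positive; keep [0, 2]
x = 1 gives p = -1, negative; keep [1, 2]
x = 1.5 gives p = 11, positive; keep [1, 1.5]
x = 1.25 gives p = 4.0938, positive; keep [1, 1.25]

+-++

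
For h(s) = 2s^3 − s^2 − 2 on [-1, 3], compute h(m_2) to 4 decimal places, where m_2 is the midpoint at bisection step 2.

10.0000

h(1) = -1 < 0, so the root lies in [1, 3]
h(2) = 10 > 0, so the root lies in [1, 2]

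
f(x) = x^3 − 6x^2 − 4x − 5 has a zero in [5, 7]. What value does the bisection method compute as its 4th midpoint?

6.625

x = 6 gives f = -29, negative; keep [6, 7]
x = 6.5 gives f = -9.875, negative; keep [6.5, 7]
x = 6.75 gives f = 2.171875, positive; keep [6.5, 6.75]
x = 6.625 gives f = -4.0684, negative; keep [6.625, 6.75]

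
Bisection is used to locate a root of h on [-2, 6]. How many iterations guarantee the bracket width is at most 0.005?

Width after n steps is 8/2^n. Need 2^n ≥ 8/0.005 = 1600.
2^10 = 1024 < 1600 ≤ 2^11 = 2048, so n = 11.

11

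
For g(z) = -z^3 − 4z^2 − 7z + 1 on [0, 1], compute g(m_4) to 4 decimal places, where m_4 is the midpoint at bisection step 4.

-0.4597

z = 0.5 gives g = -3.625, negative; keep [0, 0.5]
z = 0.25 gives g = -1.015625, negative; keep [0, 0.25]
z = 0.125 gives g = 0.060547, positive; keep [0.125, 0.25]
z = 0.1875 gives g = -0.4597, negative; keep [0.125, 0.1875]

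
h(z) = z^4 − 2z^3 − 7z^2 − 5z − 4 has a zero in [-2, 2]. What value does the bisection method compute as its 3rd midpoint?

midpoint 0: h = -4 < 0 → [-2, 0]
midpoint -1: h = -3 < 0 → [-2, -1]
midpoint -1.5: h = -0.4375 < 0 → [-2, -1.5]

-1.5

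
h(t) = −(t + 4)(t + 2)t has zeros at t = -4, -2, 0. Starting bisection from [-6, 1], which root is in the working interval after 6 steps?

-4

t = -2.5 gives h = -1.875, negative; keep [-6, -2.5]
t = -4.25 gives h = 2.390625, positive; keep [-4.25, -2.5]
t = -3.375 gives h = -2.900391, negative; keep [-4.25, -3.375]
t = -3.8125 gives h = -1.2957, negative; keep [-4.25, -3.8125]
t = -4.03125 gives h = 0.2559, positive; keep [-4.03125, -3.8125]
t = -3.921875 gives h = -0.5889, negative; keep [-4.03125, -3.921875]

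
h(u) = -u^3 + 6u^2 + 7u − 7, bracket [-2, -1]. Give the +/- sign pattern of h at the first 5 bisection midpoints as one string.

u = -1.5 gives h = -0.625, negative; keep [-2, -1.5]
u = -1.75 gives h = 4.484375, positive; keep [-1.75, -1.5]
u = -1.625 gives h = 1.759766, positive; keep [-1.625, -1.5]
u = -1.5625 gives h = 0.5256, positive; keep [-1.5625, -1.5]
u = -1.53125 gives h = -0.06, negative; keep [-1.5625, -1.53125]

-+++-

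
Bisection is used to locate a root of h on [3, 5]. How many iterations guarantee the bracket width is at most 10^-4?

15

Width after n steps is 2/2^n. Need 2^n ≥ 2/10^-4 = 20000.
2^14 = 16384 < 20000 ≤ 2^15 = 32768, so n = 15.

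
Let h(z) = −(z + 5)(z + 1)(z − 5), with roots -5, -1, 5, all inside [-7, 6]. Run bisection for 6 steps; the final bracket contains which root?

5

z = -0.5 gives h = 12.375, positive; keep [-0.5, 6]
z = 2.75 gives h = 65.390625, positive; keep [2.75, 6]
z = 4.375 gives h = 31.494141, positive; keep [4.375, 6]
z = 5.1875 gives h = -11.8191, negative; keep [4.375, 5.1875]
z = 4.78125 gives h = 12.3698, positive; keep [4.78125, 5.1875]
z = 4.984375 gives h = 0.9336, positive; keep [4.984375, 5.1875]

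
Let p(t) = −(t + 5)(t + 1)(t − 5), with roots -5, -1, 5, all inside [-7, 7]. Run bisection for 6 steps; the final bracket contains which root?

midpoint 0: p = 25 > 0 → [0, 7]
midpoint 3.5: p = 57.375 > 0 → [3.5, 7]
midpoint 5.25: p = -16.015625 < 0 → [3.5, 5.25]
midpoint 4.375: p = 31.4941 > 0 → [4.375, 5.25]
midpoint 4.8125: p = 10.6941 > 0 → [4.8125, 5.25]
midpoint 5.03125: p = -1.8907 < 0 → [4.8125, 5.03125]

5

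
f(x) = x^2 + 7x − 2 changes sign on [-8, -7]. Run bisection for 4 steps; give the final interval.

[-7.3125, -7.25]

f(-7.5) = 1.75 > 0, so the root lies in [-7.5, -7]
f(-7.25) = -0.1875 < 0, so the root lies in [-7.5, -7.25]
f(-7.375) = 0.765625 > 0, so the root lies in [-7.375, -7.25]
f(-7.3125) = 0.2852 > 0, so the root lies in [-7.3125, -7.25]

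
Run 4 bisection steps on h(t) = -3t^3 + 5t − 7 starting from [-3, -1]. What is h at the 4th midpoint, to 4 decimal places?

-2.2520

m = -2, h(m) = 7 (+); new bracket [-2, -1]
m = -1.5, h(m) = -4.375 (−); new bracket [-2, -1.5]
m = -1.75, h(m) = 0.328125 (+); new bracket [-1.75, -1.5]
m = -1.625, h(m) = -2.252 (−); new bracket [-1.75, -1.625]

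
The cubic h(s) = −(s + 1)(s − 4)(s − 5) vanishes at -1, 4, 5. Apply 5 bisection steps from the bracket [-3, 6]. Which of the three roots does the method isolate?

-1

midpoint 1.5: h = -21.875 < 0 → [-3, 1.5]
midpoint -0.75: h = -6.828125 < 0 → [-3, -0.75]
midpoint -1.875: h = 35.341797 > 0 → [-1.875, -0.75]
midpoint -1.3125: h = 10.4797 > 0 → [-1.3125, -0.75]
midpoint -1.03125: h = 0.9483 > 0 → [-1.03125, -0.75]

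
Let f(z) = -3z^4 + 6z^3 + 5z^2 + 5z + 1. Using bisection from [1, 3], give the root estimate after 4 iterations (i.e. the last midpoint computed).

midpoint 2: f = 31 > 0 → [2, 3]
midpoint 2.5: f = 21.3125 > 0 → [2.5, 3]
midpoint 2.75: f = 5.769531 > 0 → [2.75, 3]
midpoint 2.875: f = -5.6765 < 0 → [2.75, 2.875]

2.875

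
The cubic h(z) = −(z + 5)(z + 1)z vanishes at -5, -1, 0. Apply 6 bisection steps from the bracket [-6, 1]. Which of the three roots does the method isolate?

h(-2.5) = -9.375 < 0, so the root lies in [-6, -2.5]
h(-4.25) = -10.359375 < 0, so the root lies in [-6, -4.25]
h(-5.125) = 2.642578 > 0, so the root lies in [-5.125, -4.25]
h(-4.6875) = -5.4016 < 0, so the root lies in [-5.125, -4.6875]
h(-4.90625) = -1.7967 < 0, so the root lies in [-5.125, -4.90625]
h(-5.015625) = 0.3147 > 0, so the root lies in [-5.015625, -4.90625]

-5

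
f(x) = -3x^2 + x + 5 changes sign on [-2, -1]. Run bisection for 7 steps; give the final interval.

m = -1.5, f(m) = -3.25 (−); new bracket [-1.5, -1]
m = -1.25, f(m) = -0.9375 (−); new bracket [-1.25, -1]
m = -1.125, f(m) = 0.078125 (+); new bracket [-1.25, -1.125]
m = -1.1875, f(m) = -0.418 (−); new bracket [-1.1875, -1.125]
m = -1.15625, f(m) = -0.167 (−); new bracket [-1.15625, -1.125]
m = -1.140625, f(m) = -0.0437 (−); new bracket [-1.140625, -1.125]
m = -1.1328125, f(m) = 0.0174 (+); new bracket [-1.140625, -1.1328125]

[-1.140625, -1.1328125]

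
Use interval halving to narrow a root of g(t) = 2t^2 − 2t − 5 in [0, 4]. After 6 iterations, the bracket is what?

[2.125, 2.1875]

g(2) = -1 < 0, so the root lies in [2, 4]
g(3) = 7 > 0, so the root lies in [2, 3]
g(2.5) = 2.5 > 0, so the root lies in [2, 2.5]
g(2.25) = 0.625 > 0, so the root lies in [2, 2.25]
g(2.125) = -0.2188 < 0, so the root lies in [2.125, 2.25]
g(2.1875) = 0.1953 > 0, so the root lies in [2.125, 2.1875]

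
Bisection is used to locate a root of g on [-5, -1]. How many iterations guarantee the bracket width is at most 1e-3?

Width after n steps is 4/2^n. Need 2^n ≥ 4/1e-3 = 4000.
2^11 = 2048 < 4000 ≤ 2^12 = 4096, so n = 12.

12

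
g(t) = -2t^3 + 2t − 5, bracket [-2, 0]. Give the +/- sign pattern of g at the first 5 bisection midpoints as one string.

--++-

t = -1 gives g = -5, negative; keep [-2, -1]
t = -1.5 gives g = -1.25, negative; keep [-2, -1.5]
t = -1.75 gives g = 2.21875, positive; keep [-1.75, -1.5]
t = -1.625 gives g = 0.332, positive; keep [-1.625, -1.5]
t = -1.5625 gives g = -0.4956, negative; keep [-1.625, -1.5625]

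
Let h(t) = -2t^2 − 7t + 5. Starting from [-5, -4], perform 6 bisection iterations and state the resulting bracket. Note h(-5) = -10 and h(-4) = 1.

m = -4.5, h(m) = -4 (−); new bracket [-4.5, -4]
m = -4.25, h(m) = -1.375 (−); new bracket [-4.25, -4]
m = -4.125, h(m) = -0.15625 (−); new bracket [-4.125, -4]
m = -4.0625, h(m) = 0.4297 (+); new bracket [-4.125, -4.0625]
m = -4.09375, h(m) = 0.1387 (+); new bracket [-4.125, -4.09375]
m = -4.109375, h(m) = -0.0083 (−); new bracket [-4.109375, -4.09375]

[-4.109375, -4.09375]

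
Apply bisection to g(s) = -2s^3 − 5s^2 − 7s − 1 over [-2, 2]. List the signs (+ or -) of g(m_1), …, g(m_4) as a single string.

s = 0 gives g = -1, negative; keep [-2, 0]
s = -1 gives g = 3, positive; keep [-1, 0]
s = -0.5 gives g = 1.5, positive; keep [-0.5, 0]
s = -0.25 gives g = 0.4688, positive; keep [-0.25, 0]

-+++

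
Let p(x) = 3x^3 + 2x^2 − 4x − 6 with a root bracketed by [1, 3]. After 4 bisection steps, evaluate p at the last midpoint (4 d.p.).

0.0801

x = 2 gives p = 18, positive; keep [1, 2]
x = 1.5 gives p = 2.625, positive; keep [1, 1.5]
x = 1.25 gives p = -2.015625, negative; keep [1.25, 1.5]
x = 1.375 gives p = 0.0801, positive; keep [1.25, 1.375]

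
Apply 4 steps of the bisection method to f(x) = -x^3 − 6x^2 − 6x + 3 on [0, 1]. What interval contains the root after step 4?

m = 0.5, f(m) = -1.625 (−); new bracket [0, 0.5]
m = 0.25, f(m) = 1.109375 (+); new bracket [0.25, 0.5]
m = 0.375, f(m) = -0.146484 (−); new bracket [0.25, 0.375]
m = 0.3125, f(m) = 0.5085 (+); new bracket [0.3125, 0.375]

[0.3125, 0.375]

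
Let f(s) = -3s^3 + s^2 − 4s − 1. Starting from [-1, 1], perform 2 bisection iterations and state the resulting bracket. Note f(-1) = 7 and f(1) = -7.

m = 0, f(m) = -1 (−); new bracket [-1, 0]
m = -0.5, f(m) = 1.625 (+); new bracket [-0.5, 0]

[-0.5, 0]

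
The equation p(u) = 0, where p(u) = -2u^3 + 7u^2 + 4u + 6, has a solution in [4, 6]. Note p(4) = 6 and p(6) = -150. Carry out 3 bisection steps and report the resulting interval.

[4, 4.25]

midpoint 5: p = -49 < 0 → [4, 5]
midpoint 4.5: p = -16.5 < 0 → [4, 4.5]
midpoint 4.25: p = -4.09375 < 0 → [4, 4.25]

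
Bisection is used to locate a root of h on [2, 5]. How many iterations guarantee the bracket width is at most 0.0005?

13

Width after n steps is 3/2^n. Need 2^n ≥ 3/0.0005 = 6000.
2^12 = 4096 < 6000 ≤ 2^13 = 8192, so n = 13.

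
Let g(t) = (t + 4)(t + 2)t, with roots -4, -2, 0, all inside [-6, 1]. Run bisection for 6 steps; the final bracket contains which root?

midpoint -2.5: g = 1.875 > 0 → [-6, -2.5]
midpoint -4.25: g = -2.390625 < 0 → [-4.25, -2.5]
midpoint -3.375: g = 2.900391 > 0 → [-4.25, -3.375]
midpoint -3.8125: g = 1.2957 > 0 → [-4.25, -3.8125]
midpoint -4.03125: g = -0.2559 < 0 → [-4.03125, -3.8125]
midpoint -3.921875: g = 0.5889 > 0 → [-4.03125, -3.921875]

-4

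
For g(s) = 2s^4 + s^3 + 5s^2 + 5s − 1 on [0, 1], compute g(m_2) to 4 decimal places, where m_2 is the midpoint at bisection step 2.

0.5859

m = 0.5, g(m) = 3 (+); new bracket [0, 0.5]
m = 0.25, g(m) = 0.585938 (+); new bracket [0, 0.25]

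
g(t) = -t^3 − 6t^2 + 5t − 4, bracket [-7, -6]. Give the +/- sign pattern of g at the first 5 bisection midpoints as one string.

m = -6.5, g(m) = -15.375 (−); new bracket [-7, -6.5]
m = -6.75, g(m) = -3.578125 (−); new bracket [-7, -6.75]
m = -6.875, g(m) = 2.982422 (+); new bracket [-6.875, -6.75]
m = -6.8125, g(m) = -0.3542 (−); new bracket [-6.875, -6.8125]
m = -6.84375, g(m) = 1.2999 (+); new bracket [-6.84375, -6.8125]

--+-+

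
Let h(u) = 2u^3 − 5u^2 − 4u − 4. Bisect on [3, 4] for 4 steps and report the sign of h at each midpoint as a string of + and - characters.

+-++

m = 3.5, h(m) = 6.5 (+); new bracket [3, 3.5]
m = 3.25, h(m) = -1.15625 (−); new bracket [3.25, 3.5]
m = 3.375, h(m) = 2.433594 (+); new bracket [3.25, 3.375]
m = 3.3125, h(m) = 0.5806 (+); new bracket [3.25, 3.3125]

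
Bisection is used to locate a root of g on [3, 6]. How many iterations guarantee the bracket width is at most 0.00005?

Width after n steps is 3/2^n. Need 2^n ≥ 3/0.00005 = 60000.
2^15 = 32768 < 60000 ≤ 2^16 = 65536, so n = 16.

16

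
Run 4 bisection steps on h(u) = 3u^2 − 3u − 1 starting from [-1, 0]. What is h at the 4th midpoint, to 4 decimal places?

0.2305

m = -0.5, h(m) = 1.25 (+); new bracket [-0.5, 0]
m = -0.25, h(m) = -0.0625 (−); new bracket [-0.5, -0.25]
m = -0.375, h(m) = 0.546875 (+); new bracket [-0.375, -0.25]
m = -0.3125, h(m) = 0.2305 (+); new bracket [-0.3125, -0.25]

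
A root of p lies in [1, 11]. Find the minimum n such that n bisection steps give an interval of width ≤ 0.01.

Width after n steps is 10/2^n. Need 2^n ≥ 10/0.01 = 1000.
2^9 = 512 < 1000 ≤ 2^10 = 1024, so n = 10.

10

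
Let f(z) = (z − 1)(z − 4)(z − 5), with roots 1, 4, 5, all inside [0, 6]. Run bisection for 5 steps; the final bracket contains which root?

1

f(3) = 4 > 0, so the root lies in [0, 3]
f(1.5) = 4.375 > 0, so the root lies in [0, 1.5]
f(0.75) = -3.453125 < 0, so the root lies in [0.75, 1.5]
f(1.125) = 1.3926 > 0, so the root lies in [0.75, 1.125]
f(0.9375) = -0.7776 < 0, so the root lies in [0.9375, 1.125]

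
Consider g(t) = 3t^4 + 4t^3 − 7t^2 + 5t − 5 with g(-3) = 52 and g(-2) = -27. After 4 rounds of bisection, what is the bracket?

t = -2.5 gives g = -6.5625, negative; keep [-3, -2.5]
t = -2.75 gives g = 16.699219, positive; keep [-2.75, -2.5]
t = -2.625 gives g = 3.731201, positive; keep [-2.625, -2.5]
t = -2.5625 gives g = -1.7299, negative; keep [-2.625, -2.5625]

[-2.625, -2.5625]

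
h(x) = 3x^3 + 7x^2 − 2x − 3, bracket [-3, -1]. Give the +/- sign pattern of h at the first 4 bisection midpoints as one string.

midpoint -2: h = 5 > 0 → [-3, -2]
midpoint -2.5: h = -1.125 < 0 → [-2.5, -2]
midpoint -2.25: h = 2.765625 > 0 → [-2.5, -2.25]
midpoint -2.375: h = 1.0449 > 0 → [-2.5, -2.375]

+-++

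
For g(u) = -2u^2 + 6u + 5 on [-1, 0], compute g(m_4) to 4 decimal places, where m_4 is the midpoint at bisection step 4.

m = -0.5, g(m) = 1.5 (+); new bracket [-1, -0.5]
m = -0.75, g(m) = -0.625 (−); new bracket [-0.75, -0.5]
m = -0.625, g(m) = 0.46875 (+); new bracket [-0.75, -0.625]
m = -0.6875, g(m) = -0.0703 (−); new bracket [-0.6875, -0.625]

-0.0703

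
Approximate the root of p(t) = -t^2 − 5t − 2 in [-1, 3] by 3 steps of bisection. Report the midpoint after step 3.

-0.5

p(1) = -8 < 0, so the root lies in [-1, 1]
p(0) = -2 < 0, so the root lies in [-1, 0]
p(-0.5) = 0.25 > 0, so the root lies in [-0.5, 0]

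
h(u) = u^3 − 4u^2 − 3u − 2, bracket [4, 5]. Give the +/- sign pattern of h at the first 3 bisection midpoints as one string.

h(4.5) = -5.375 < 0, so the root lies in [4.5, 5]
h(4.75) = 0.671875 > 0, so the root lies in [4.5, 4.75]
h(4.625) = -2.505859 < 0, so the root lies in [4.625, 4.75]

-+-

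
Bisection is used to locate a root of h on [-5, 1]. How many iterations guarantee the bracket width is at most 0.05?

7

Width after n steps is 6/2^n. Need 2^n ≥ 6/0.05 = 120.
2^6 = 64 < 120 ≤ 2^7 = 128, so n = 7.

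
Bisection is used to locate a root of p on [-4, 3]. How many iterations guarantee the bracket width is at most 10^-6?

23

Width after n steps is 7/2^n. Need 2^n ≥ 7/10^-6 = 7000000.
2^22 = 4194304 < 7000000 ≤ 2^23 = 8388608, so n = 23.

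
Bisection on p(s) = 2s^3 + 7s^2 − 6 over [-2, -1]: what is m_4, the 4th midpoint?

midpoint -1.5: p = 3 > 0 → [-1.5, -1]
midpoint -1.25: p = 1.03125 > 0 → [-1.25, -1]
midpoint -1.125: p = 0.011719 > 0 → [-1.125, -1]
midpoint -1.0625: p = -0.4966 < 0 → [-1.125, -1.0625]

-1.0625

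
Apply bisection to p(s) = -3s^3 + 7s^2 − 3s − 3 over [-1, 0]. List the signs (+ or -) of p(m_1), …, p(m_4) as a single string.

+---

midpoint -0.5: p = 0.625 > 0 → [-0.5, 0]
midpoint -0.25: p = -1.765625 < 0 → [-0.5, -0.25]
midpoint -0.375: p = -0.732422 < 0 → [-0.5, -0.375]
midpoint -0.4375: p = -0.0964 < 0 → [-0.5, -0.4375]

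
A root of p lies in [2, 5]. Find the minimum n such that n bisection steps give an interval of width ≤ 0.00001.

19

Width after n steps is 3/2^n. Need 2^n ≥ 3/0.00001 = 300000.
2^18 = 262144 < 300000 ≤ 2^19 = 524288, so n = 19.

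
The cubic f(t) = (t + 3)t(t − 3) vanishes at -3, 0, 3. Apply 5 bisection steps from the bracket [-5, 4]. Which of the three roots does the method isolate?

f(-0.5) = 4.375 > 0, so the root lies in [-5, -0.5]
f(-2.75) = 3.953125 > 0, so the root lies in [-5, -2.75]
f(-3.875) = -23.310547 < 0, so the root lies in [-3.875, -2.75]
f(-3.3125) = -6.5344 < 0, so the root lies in [-3.3125, -2.75]
f(-3.03125) = -0.5713 < 0, so the root lies in [-3.03125, -2.75]

-3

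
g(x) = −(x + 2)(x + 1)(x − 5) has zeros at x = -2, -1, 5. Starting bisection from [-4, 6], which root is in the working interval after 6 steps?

m = 1, g(m) = 24 (+); new bracket [1, 6]
m = 3.5, g(m) = 37.125 (+); new bracket [3.5, 6]
m = 4.75, g(m) = 9.703125 (+); new bracket [4.75, 6]
m = 5.375, g(m) = -17.6309 (−); new bracket [4.75, 5.375]
m = 5.0625, g(m) = -2.676 (−); new bracket [4.75, 5.0625]
m = 4.90625, g(m) = 3.8241 (+); new bracket [4.90625, 5.0625]

5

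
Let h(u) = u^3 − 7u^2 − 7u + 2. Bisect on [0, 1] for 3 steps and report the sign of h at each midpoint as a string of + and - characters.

--+

u = 0.5 gives h = -3.125, negative; keep [0, 0.5]
u = 0.25 gives h = -0.171875, negative; keep [0, 0.25]
u = 0.125 gives h = 1.017578, positive; keep [0.125, 0.25]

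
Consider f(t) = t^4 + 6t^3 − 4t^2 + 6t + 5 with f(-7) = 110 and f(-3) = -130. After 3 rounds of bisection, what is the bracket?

m = -5, f(m) = -250 (−); new bracket [-7, -5]
m = -6, f(m) = -175 (−); new bracket [-7, -6]
m = -6.5, f(m) = -65.6875 (−); new bracket [-7, -6.5]

[-7, -6.5]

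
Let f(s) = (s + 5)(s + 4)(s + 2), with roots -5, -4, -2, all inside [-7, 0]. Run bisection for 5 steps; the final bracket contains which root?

-2

f(-3.5) = -1.125 < 0, so the root lies in [-3.5, 0]
f(-1.75) = 1.828125 > 0, so the root lies in [-3.5, -1.75]
f(-2.625) = -2.041016 < 0, so the root lies in [-2.625, -1.75]
f(-2.1875) = -0.9558 < 0, so the root lies in [-2.1875, -1.75]
f(-1.96875) = 0.1924 > 0, so the root lies in [-2.1875, -1.96875]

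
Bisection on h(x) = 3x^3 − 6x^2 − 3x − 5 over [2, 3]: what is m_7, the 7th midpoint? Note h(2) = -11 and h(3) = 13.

midpoint 2.5: h = -3.125 < 0 → [2.5, 3]
midpoint 2.75: h = 3.765625 > 0 → [2.5, 2.75]
midpoint 2.625: h = 0.044922 > 0 → [2.5, 2.625]
midpoint 2.5625: h = -1.6067 < 0 → [2.5625, 2.625]
midpoint 2.59375: h = -0.7978 < 0 → [2.59375, 2.625]
midpoint 2.609375: h = -0.3807 < 0 → [2.609375, 2.625]
midpoint 2.6171875: h = -0.169 < 0 → [2.6171875, 2.625]

2.6171875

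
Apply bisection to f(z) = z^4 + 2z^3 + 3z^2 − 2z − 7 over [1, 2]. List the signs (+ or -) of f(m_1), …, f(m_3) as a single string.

f(1.5) = 8.5625 > 0, so the root lies in [1, 1.5]
f(1.25) = 1.535156 > 0, so the root lies in [1, 1.25]
f(1.125) = -1.003662 < 0, so the root lies in [1.125, 1.25]

++-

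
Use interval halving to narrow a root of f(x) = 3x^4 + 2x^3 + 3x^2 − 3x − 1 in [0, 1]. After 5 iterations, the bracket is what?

[0.71875, 0.75]

x = 0.5 gives f = -1.3125, negative; keep [0.5, 1]
x = 0.75 gives f = 0.230469, positive; keep [0.5, 0.75]
x = 0.625 gives f = -0.75708, negative; keep [0.625, 0.75]
x = 0.6875 gives f = -0.3244, negative; keep [0.6875, 0.75]
x = 0.71875 gives f = -0.0632, negative; keep [0.71875, 0.75]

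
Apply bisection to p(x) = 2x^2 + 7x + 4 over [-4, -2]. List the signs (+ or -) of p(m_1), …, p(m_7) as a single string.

+--+++-

p(-3) = 1 > 0, so the root lies in [-3, -2]
p(-2.5) = -1 < 0, so the root lies in [-3, -2.5]
p(-2.75) = -0.125 < 0, so the root lies in [-3, -2.75]
p(-2.875) = 0.4062 > 0, so the root lies in [-2.875, -2.75]
p(-2.8125) = 0.1328 > 0, so the root lies in [-2.8125, -2.75]
p(-2.78125) = 0.002 > 0, so the root lies in [-2.78125, -2.75]
p(-2.765625) = -0.062 < 0, so the root lies in [-2.78125, -2.765625]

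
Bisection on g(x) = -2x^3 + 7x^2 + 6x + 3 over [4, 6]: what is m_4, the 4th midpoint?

4.375

x = 5 gives g = -42, negative; keep [4, 5]
x = 4.5 gives g = -10.5, negative; keep [4, 4.5]
x = 4.25 gives g = 1.40625, positive; keep [4.25, 4.5]
x = 4.375 gives g = -4.2461, negative; keep [4.25, 4.375]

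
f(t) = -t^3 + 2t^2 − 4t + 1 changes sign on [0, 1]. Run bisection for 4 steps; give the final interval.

[0.25, 0.3125]

m = 0.5, f(m) = -0.625 (−); new bracket [0, 0.5]
m = 0.25, f(m) = 0.109375 (+); new bracket [0.25, 0.5]
m = 0.375, f(m) = -0.271484 (−); new bracket [0.25, 0.375]
m = 0.3125, f(m) = -0.0852 (−); new bracket [0.25, 0.3125]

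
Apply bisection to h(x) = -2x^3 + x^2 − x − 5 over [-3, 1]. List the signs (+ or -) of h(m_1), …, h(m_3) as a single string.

x = -1 gives h = -1, negative; keep [-3, -1]
x = -2 gives h = 17, positive; keep [-2, -1]
x = -1.5 gives h = 5.5, positive; keep [-1.5, -1]

-++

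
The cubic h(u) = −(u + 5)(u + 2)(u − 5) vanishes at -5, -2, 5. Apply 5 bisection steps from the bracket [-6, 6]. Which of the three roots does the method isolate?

5

u = 0 gives h = 50, positive; keep [0, 6]
u = 3 gives h = 80, positive; keep [3, 6]
u = 4.5 gives h = 30.875, positive; keep [4.5, 6]
u = 5.25 gives h = -18.5781, negative; keep [4.5, 5.25]
u = 4.875 gives h = 8.4863, positive; keep [4.875, 5.25]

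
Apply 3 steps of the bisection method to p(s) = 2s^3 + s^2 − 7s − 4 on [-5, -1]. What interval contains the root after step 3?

[-2, -1.5]

p(-3) = -28 < 0, so the root lies in [-3, -1]
p(-2) = -2 < 0, so the root lies in [-2, -1]
p(-1.5) = 2 > 0, so the root lies in [-2, -1.5]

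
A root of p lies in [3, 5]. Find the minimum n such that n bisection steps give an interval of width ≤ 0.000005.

19

Width after n steps is 2/2^n. Need 2^n ≥ 2/0.000005 = 400000.
2^18 = 262144 < 400000 ≤ 2^19 = 524288, so n = 19.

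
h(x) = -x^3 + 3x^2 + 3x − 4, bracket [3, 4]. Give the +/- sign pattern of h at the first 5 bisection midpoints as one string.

+----

h(3.5) = 0.375 > 0, so the root lies in [3.5, 4]
h(3.75) = -3.296875 < 0, so the root lies in [3.5, 3.75]
h(3.625) = -1.337891 < 0, so the root lies in [3.5, 3.625]
h(3.5625) = -0.4514 < 0, so the root lies in [3.5, 3.5625]
h(3.53125) = -0.0308 < 0, so the root lies in [3.5, 3.53125]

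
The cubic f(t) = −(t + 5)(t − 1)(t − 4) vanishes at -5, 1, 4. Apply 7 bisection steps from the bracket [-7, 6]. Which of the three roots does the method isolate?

m = -0.5, f(m) = -30.375 (−); new bracket [-7, -0.5]
m = -3.75, f(m) = -46.015625 (−); new bracket [-7, -3.75]
m = -5.375, f(m) = 22.412109 (+); new bracket [-5.375, -3.75]
m = -4.5625, f(m) = -20.8376 (−); new bracket [-5.375, -4.5625]
m = -4.96875, f(m) = -1.6729 (−); new bracket [-5.375, -4.96875]
m = -5.171875, f(m) = 9.7294 (+); new bracket [-5.171875, -4.96875]
m = -5.0703125, f(m) = 3.8714 (+); new bracket [-5.0703125, -4.96875]

-5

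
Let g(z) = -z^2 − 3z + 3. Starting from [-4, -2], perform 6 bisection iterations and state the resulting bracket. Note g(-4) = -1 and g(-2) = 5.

[-3.8125, -3.78125]

midpoint -3: g = 3 > 0 → [-4, -3]
midpoint -3.5: g = 1.25 > 0 → [-4, -3.5]
midpoint -3.75: g = 0.1875 > 0 → [-4, -3.75]
midpoint -3.875: g = -0.3906 < 0 → [-3.875, -3.75]
midpoint -3.8125: g = -0.0977 < 0 → [-3.8125, -3.75]
midpoint -3.78125: g = 0.0459 > 0 → [-3.8125, -3.78125]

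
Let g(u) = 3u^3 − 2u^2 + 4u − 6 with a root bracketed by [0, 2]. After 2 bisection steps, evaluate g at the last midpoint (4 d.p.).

g(1) = -1 < 0, so the root lies in [1, 2]
g(1.5) = 5.625 > 0, so the root lies in [1, 1.5]

5.6250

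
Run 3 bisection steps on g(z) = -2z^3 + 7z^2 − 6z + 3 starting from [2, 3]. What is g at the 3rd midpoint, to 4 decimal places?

midpoint 2.5: g = 0.5 > 0 → [2.5, 3]
midpoint 2.75: g = -2.15625 < 0 → [2.5, 2.75]
midpoint 2.625: g = -0.691406 < 0 → [2.5, 2.625]

-0.6914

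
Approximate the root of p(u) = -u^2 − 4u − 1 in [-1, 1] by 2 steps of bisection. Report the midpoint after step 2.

u = 0 gives p = -1, negative; keep [-1, 0]
u = -0.5 gives p = 0.75, positive; keep [-0.5, 0]

-0.5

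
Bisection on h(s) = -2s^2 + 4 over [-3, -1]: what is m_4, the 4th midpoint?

-1.375

s = -2 gives h = -4, negative; keep [-2, -1]
s = -1.5 gives h = -0.5, negative; keep [-1.5, -1]
s = -1.25 gives h = 0.875, positive; keep [-1.5, -1.25]
s = -1.375 gives h = 0.2188, positive; keep [-1.5, -1.375]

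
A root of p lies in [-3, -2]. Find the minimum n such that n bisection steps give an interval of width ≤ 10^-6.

Width after n steps is 1/2^n. Need 2^n ≥ 1/10^-6 = 1000000.
2^19 = 524288 < 1000000 ≤ 2^20 = 1048576, so n = 20.

20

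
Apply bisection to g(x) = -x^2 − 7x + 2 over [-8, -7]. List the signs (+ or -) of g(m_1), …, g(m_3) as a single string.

-+-

x = -7.5 gives g = -1.75, negative; keep [-7.5, -7]
x = -7.25 gives g = 0.1875, positive; keep [-7.5, -7.25]
x = -7.375 gives g = -0.765625, negative; keep [-7.375, -7.25]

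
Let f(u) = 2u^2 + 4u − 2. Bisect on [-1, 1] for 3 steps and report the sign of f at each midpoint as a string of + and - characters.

-+-

m = 0, f(m) = -2 (−); new bracket [0, 1]
m = 0.5, f(m) = 0.5 (+); new bracket [0, 0.5]
m = 0.25, f(m) = -0.875 (−); new bracket [0.25, 0.5]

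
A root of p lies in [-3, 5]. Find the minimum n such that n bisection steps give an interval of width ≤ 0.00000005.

28

Width after n steps is 8/2^n. Need 2^n ≥ 8/0.00000005 = 160000000.
2^27 = 134217728 < 160000000 ≤ 2^28 = 268435456, so n = 28.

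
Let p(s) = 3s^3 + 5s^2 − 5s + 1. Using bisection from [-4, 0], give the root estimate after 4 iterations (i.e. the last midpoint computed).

-2.25

m = -2, p(m) = 7 (+); new bracket [-4, -2]
m = -3, p(m) = -20 (−); new bracket [-3, -2]
m = -2.5, p(m) = -2.125 (−); new bracket [-2.5, -2]
m = -2.25, p(m) = 3.3906 (+); new bracket [-2.5, -2.25]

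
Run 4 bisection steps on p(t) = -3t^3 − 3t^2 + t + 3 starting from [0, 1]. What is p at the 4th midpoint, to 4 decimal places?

midpoint 0.5: p = 2.375 > 0 → [0.5, 1]
midpoint 0.75: p = 0.796875 > 0 → [0.75, 1]
midpoint 0.875: p = -0.431641 < 0 → [0.75, 0.875]
midpoint 0.8125: p = 0.2229 > 0 → [0.8125, 0.875]

0.2229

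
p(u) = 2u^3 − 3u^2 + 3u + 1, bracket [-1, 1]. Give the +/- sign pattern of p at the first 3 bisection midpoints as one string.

u = 0 gives p = 1, positive; keep [-1, 0]
u = -0.5 gives p = -1.5, negative; keep [-0.5, 0]
u = -0.25 gives p = 0.03125, positive; keep [-0.5, -0.25]

+-+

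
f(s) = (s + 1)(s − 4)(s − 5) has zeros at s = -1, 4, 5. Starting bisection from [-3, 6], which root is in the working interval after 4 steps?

-1

m = 1.5, f(m) = 21.875 (+); new bracket [-3, 1.5]
m = -0.75, f(m) = 6.828125 (+); new bracket [-3, -0.75]
m = -1.875, f(m) = -35.341797 (−); new bracket [-1.875, -0.75]
m = -1.3125, f(m) = -10.4797 (−); new bracket [-1.3125, -0.75]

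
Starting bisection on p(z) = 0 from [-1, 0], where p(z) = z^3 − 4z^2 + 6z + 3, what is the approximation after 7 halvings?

z = -0.5 gives p = -1.125, negative; keep [-0.5, 0]
z = -0.25 gives p = 1.234375, positive; keep [-0.5, -0.25]
z = -0.375 gives p = 0.134766, positive; keep [-0.5, -0.375]
z = -0.4375 gives p = -0.4744, negative; keep [-0.4375, -0.375]
z = -0.40625 gives p = -0.1647, negative; keep [-0.40625, -0.375]
z = -0.390625 gives p = -0.0137, negative; keep [-0.390625, -0.375]
z = -0.3828125 gives p = 0.0608, positive; keep [-0.390625, -0.3828125]

-0.3828125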